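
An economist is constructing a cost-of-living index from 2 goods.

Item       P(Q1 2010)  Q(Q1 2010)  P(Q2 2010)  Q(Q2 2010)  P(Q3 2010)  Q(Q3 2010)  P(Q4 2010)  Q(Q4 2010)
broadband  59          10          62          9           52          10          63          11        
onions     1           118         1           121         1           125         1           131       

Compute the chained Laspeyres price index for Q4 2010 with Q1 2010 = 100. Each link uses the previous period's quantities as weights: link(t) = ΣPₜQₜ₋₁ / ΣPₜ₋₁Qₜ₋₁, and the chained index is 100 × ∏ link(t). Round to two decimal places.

Link Q1 2010→Q2 2010:
ΣP(Q2 2010)Q(Q1 2010) = 62×10 + 1×118 = 620 + 118 = 738
ΣP(Q1 2010)Q(Q1 2010) = 59×10 + 1×118 = 590 + 118 = 708
link = 738/708 = 1.042373
Link Q2 2010→Q3 2010:
ΣP(Q3 2010)Q(Q2 2010) = 52×9 + 1×121 = 468 + 121 = 589
ΣP(Q2 2010)Q(Q2 2010) = 62×9 + 1×121 = 558 + 121 = 679
link = 589/679 = 0.867452
Link Q3 2010→Q4 2010:
ΣP(Q4 2010)Q(Q3 2010) = 63×10 + 1×125 = 630 + 125 = 755
ΣP(Q3 2010)Q(Q3 2010) = 52×10 + 1×125 = 520 + 125 = 645
link = 755/645 = 1.170543
Chained index = 100 × 1.042373 × 0.867452 × 1.170543 = 105.8415

105.84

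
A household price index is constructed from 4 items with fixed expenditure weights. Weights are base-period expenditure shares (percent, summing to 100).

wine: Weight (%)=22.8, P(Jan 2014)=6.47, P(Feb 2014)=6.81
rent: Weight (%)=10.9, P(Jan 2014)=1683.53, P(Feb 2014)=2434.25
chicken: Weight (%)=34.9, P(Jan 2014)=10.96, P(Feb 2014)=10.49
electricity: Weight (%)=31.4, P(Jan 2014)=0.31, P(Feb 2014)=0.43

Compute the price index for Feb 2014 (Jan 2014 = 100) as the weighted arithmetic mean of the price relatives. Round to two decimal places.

wine: 22.8 × (6.81/6.47) = 22.8 × 1.052550 = 23.9981
rent: 10.9 × (2434.25/1683.53) = 10.9 × 1.445920 = 15.7605
chicken: 34.9 × (10.49/10.96) = 34.9 × 0.957117 = 33.4034
electricity: 31.4 × (0.43/0.31) = 31.4 × 1.387097 = 43.5548
Index = Σ wᵢ·(p₁ᵢ/p₀ᵢ) = 23.9981 + 15.7605 + 33.4034 + 43.5548 = 116.7169

116.72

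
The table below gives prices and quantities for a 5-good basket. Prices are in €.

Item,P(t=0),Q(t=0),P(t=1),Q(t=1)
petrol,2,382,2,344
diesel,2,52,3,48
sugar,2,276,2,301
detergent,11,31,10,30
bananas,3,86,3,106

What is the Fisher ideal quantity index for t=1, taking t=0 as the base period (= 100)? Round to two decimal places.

Laspeyres component (base-period weights):
ΣP(t=0)Q(t=1) = 2×344 + 2×48 + 2×301 + 11×30 + 3×106 = 688 + 96 + 602 + 330 + 318 = 2034
ΣP(t=0)Q(t=0) = 2×382 + 2×52 + 2×276 + 11×31 + 3×86 = 764 + 104 + 552 + 341 + 258 = 2019
L = 2034 / 2019 × 100 = 100.7429
Paasche component (current-period weights):
ΣP(t=1)Q(t=1) = 2×344 + 3×48 + 2×301 + 10×30 + 3×106 = 688 + 144 + 602 + 300 + 318 = 2052
ΣP(t=1)Q(t=0) = 2×382 + 3×52 + 2×276 + 10×31 + 3×86 = 764 + 156 + 552 + 310 + 258 = 2040
P = 2052 / 2040 × 100 = 100.5882
Fisher = √(L × P) = √(100.7429 × 100.5882) = 100.6656

100.67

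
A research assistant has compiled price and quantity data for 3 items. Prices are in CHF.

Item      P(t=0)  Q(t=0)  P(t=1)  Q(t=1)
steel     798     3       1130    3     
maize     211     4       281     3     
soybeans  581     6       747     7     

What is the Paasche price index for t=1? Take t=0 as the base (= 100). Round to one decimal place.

133.4

Paasche price index uses current-period quantities as weights.
ΣP(t=1)·Q(t=1) = 1130×3 + 281×3 + 747×7 = 3390 + 843 + 5229 = 9462
ΣP(t=0)·Q(t=1) = 798×3 + 211×3 + 581×7 = 2394 + 633 + 4067 = 7094
Index = 9462 / 7094 × 100 = 133.3803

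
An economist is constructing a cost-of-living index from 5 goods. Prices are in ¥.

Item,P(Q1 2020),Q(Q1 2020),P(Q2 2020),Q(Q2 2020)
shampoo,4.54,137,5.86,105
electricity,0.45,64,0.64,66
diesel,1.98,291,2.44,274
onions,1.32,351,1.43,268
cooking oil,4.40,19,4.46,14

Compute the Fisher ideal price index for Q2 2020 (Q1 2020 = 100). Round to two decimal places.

Laspeyres component (base-period weights):
ΣP(Q2 2020)Q(Q1 2020) = 5.86×137 + 0.64×64 + 2.44×291 + 1.43×351 + 4.46×19 = 802.82 + 40.96 + 710.04 + 501.93 + 84.74 = 2140.49
ΣP(Q1 2020)Q(Q1 2020) = 4.54×137 + 0.45×64 + 1.98×291 + 1.32×351 + 4.40×19 = 621.98 + 28.8 + 576.18 + 463.32 + 83.6 = 1773.88
L = 2140.49 / 1773.88 × 100 = 120.6671
Paasche component (current-period weights):
ΣP(Q2 2020)Q(Q2 2020) = 5.86×105 + 0.64×66 + 2.44×274 + 1.43×268 + 4.46×14 = 615.3 + 42.24 + 668.56 + 383.24 + 62.44 = 1771.78
ΣP(Q1 2020)Q(Q2 2020) = 4.54×105 + 0.45×66 + 1.98×274 + 1.32×268 + 4.40×14 = 476.7 + 29.7 + 542.52 + 353.76 + 61.6 = 1464.28
P = 1771.78 / 1464.28 × 100 = 121.0001
Fisher = √(L × P) = √(120.6671 × 121.0001) = 120.8335

120.83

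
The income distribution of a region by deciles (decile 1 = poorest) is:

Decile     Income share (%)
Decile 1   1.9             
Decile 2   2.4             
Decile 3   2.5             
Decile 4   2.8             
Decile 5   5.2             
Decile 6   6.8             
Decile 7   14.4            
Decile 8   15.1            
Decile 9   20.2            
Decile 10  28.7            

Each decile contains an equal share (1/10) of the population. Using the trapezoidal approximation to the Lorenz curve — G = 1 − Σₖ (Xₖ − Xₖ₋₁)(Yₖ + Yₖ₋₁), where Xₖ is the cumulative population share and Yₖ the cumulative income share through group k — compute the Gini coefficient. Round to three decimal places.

0.465

Cumulative income shares Yₖ: 0.0190, 0.0430, 0.0680, 0.0960, 0.1480, 0.2160, 0.3600, 0.5110, 0.7130, 1.0000
Σ (Xₖ−Xₖ₋₁)(Yₖ+Yₖ₋₁) = (1/10)(0.0190+0.0000) + (1/10)(0.0430+0.0190) + (1/10)(0.0680+0.0430) + (1/10)(0.0960+0.0680) + (1/10)(0.1480+0.0960) + (1/10)(0.2160+0.1480) + (1/10)(0.3600+0.2160) + (1/10)(0.5110+0.3600) + (1/10)(0.7130+0.5110) + (1/10)(1.0000+0.7130)
  = 0.0019 + 0.0062 + 0.0111 + 0.0164 + 0.0244 + 0.0364 + 0.0576 + 0.0871 + 0.1224 + 0.1713 = 0.5348
G = 1 − 0.5348 = 0.4652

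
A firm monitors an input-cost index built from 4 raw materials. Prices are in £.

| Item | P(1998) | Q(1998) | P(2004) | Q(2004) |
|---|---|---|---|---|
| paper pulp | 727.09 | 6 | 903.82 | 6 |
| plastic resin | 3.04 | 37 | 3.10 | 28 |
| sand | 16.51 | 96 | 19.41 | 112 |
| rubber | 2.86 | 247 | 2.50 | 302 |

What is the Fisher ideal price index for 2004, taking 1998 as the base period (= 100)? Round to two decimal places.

118.18

Laspeyres component (base-period weights):
ΣP(2004)Q(1998) = 903.82×6 + 3.10×37 + 19.41×96 + 2.50×247 = 5422.92 + 114.7 + 1863.36 + 617.5 = 8018.48
ΣP(1998)Q(1998) = 727.09×6 + 3.04×37 + 16.51×96 + 2.86×247 = 4362.54 + 112.48 + 1584.96 + 706.42 = 6766.4
L = 8018.48 / 6766.4 × 100 = 118.5044
Paasche component (current-period weights):
ΣP(2004)Q(2004) = 903.82×6 + 3.10×28 + 19.41×112 + 2.50×302 = 5422.92 + 86.8 + 2173.92 + 755 = 8438.64
ΣP(1998)Q(2004) = 727.09×6 + 3.04×28 + 16.51×112 + 2.86×302 = 4362.54 + 85.12 + 1849.12 + 863.72 = 7160.5
P = 8438.64 / 7160.5 × 100 = 117.8499
Fisher = √(L × P) = √(118.5044 × 117.8499) = 118.1767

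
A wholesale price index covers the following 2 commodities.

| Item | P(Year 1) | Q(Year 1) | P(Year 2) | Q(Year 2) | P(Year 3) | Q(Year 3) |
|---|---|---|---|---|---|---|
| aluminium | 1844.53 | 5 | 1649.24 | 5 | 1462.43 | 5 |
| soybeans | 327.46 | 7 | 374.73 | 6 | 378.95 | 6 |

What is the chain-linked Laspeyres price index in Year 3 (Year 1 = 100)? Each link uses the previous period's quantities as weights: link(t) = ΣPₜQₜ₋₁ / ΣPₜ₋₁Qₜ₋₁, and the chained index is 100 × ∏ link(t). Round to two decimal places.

Link Year 1→Year 2:
ΣP(Year 2)Q(Year 1) = 1649.24×5 + 374.73×7 = 8246.2 + 2623.11 = 10869.31
ΣP(Year 1)Q(Year 1) = 1844.53×5 + 327.46×7 = 9222.65 + 2292.22 = 11514.87
link = 10869.31/11514.87 = 0.943937
Link Year 2→Year 3:
ΣP(Year 3)Q(Year 2) = 1462.43×5 + 378.95×6 = 7312.15 + 2273.7 = 9585.85
ΣP(Year 2)Q(Year 2) = 1649.24×5 + 374.73×6 = 8246.2 + 2248.38 = 10494.58
link = 9585.85/10494.58 = 0.913410
Chained index = 100 × 0.943937 × 0.913410 = 86.2201

86.22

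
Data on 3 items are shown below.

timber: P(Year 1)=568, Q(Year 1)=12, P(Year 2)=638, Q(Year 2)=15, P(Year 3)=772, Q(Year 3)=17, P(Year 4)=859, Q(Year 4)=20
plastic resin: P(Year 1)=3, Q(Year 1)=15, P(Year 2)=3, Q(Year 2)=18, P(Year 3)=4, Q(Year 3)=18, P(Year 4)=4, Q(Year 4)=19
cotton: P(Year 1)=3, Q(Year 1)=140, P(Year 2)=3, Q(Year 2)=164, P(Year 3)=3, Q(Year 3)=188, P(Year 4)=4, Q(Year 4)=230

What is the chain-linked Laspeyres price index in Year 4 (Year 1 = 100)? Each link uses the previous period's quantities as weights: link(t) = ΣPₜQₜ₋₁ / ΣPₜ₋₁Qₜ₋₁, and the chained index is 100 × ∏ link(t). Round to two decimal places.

Link Year 1→Year 2:
ΣP(Year 2)Q(Year 1) = 638×12 + 3×15 + 3×140 = 7656 + 45 + 420 = 8121
ΣP(Year 1)Q(Year 1) = 568×12 + 3×15 + 3×140 = 6816 + 45 + 420 = 7281
link = 8121/7281 = 1.115369
Link Year 2→Year 3:
ΣP(Year 3)Q(Year 2) = 772×15 + 4×18 + 3×164 = 11580 + 72 + 492 = 12144
ΣP(Year 2)Q(Year 2) = 638×15 + 3×18 + 3×164 = 9570 + 54 + 492 = 10116
link = 12144/10116 = 1.200474
Link Year 3→Year 4:
ΣP(Year 4)Q(Year 3) = 859×17 + 4×18 + 4×188 = 14603 + 72 + 752 = 15427
ΣP(Year 3)Q(Year 3) = 772×17 + 4×18 + 3×188 = 13124 + 72 + 564 = 13760
link = 15427/13760 = 1.121148
Chained index = 100 × 1.115369 × 1.200474 × 1.121148 = 150.1186

150.12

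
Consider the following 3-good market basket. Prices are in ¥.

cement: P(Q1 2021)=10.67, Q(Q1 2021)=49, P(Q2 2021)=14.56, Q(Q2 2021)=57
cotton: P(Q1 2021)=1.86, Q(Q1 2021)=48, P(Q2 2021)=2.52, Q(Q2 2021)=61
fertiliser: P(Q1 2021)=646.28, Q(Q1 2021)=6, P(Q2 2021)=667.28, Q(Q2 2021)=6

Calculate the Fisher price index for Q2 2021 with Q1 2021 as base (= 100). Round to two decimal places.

108.10

Laspeyres component (base-period weights):
ΣP(Q2 2021)Q(Q1 2021) = 14.56×49 + 2.52×48 + 667.28×6 = 713.44 + 120.96 + 4003.68 = 4838.08
ΣP(Q1 2021)Q(Q1 2021) = 10.67×49 + 1.86×48 + 646.28×6 = 522.83 + 89.28 + 3877.68 = 4489.79
L = 4838.08 / 4489.79 × 100 = 107.7574
Paasche component (current-period weights):
ΣP(Q2 2021)Q(Q2 2021) = 14.56×57 + 2.52×61 + 667.28×6 = 829.92 + 153.72 + 4003.68 = 4987.32
ΣP(Q1 2021)Q(Q2 2021) = 10.67×57 + 1.86×61 + 646.28×6 = 608.19 + 113.46 + 3877.68 = 4599.33
P = 4987.32 / 4599.33 × 100 = 108.4358
Fisher = √(L × P) = √(107.7574 × 108.4358) = 108.0961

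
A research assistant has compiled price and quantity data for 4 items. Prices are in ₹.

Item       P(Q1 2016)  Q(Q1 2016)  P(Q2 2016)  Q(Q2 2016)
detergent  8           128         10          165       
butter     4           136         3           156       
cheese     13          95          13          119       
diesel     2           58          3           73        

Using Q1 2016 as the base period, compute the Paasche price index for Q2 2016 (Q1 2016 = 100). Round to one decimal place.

106.8

Paasche price index uses current-period quantities as weights.
ΣP(Q2 2016)·Q(Q2 2016) = 10×165 + 3×156 + 13×119 + 3×73 = 1650 + 468 + 1547 + 219 = 3884
ΣP(Q1 2016)·Q(Q2 2016) = 8×165 + 4×156 + 13×119 + 2×73 = 1320 + 624 + 1547 + 146 = 3637
Index = 3884 / 3637 × 100 = 106.7913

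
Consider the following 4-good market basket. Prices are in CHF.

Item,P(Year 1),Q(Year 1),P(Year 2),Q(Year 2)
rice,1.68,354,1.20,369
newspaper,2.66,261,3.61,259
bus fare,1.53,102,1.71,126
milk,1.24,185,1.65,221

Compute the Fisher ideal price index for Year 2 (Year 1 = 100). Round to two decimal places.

Laspeyres component (base-period weights):
ΣP(Year 2)Q(Year 1) = 1.20×354 + 3.61×261 + 1.71×102 + 1.65×185 = 424.8 + 942.21 + 174.42 + 305.25 = 1846.68
ΣP(Year 1)Q(Year 1) = 1.68×354 + 2.66×261 + 1.53×102 + 1.24×185 = 594.72 + 694.26 + 156.06 + 229.4 = 1674.44
L = 1846.68 / 1674.44 × 100 = 110.2864
Paasche component (current-period weights):
ΣP(Year 2)Q(Year 2) = 1.20×369 + 3.61×259 + 1.71×126 + 1.65×221 = 442.8 + 934.99 + 215.46 + 364.65 = 1957.9
ΣP(Year 1)Q(Year 2) = 1.68×369 + 2.66×259 + 1.53×126 + 1.24×221 = 619.92 + 688.94 + 192.78 + 274.04 = 1775.68
P = 1957.9 / 1775.68 × 100 = 110.2620
Fisher = √(L × P) = √(110.2864 × 110.2620) = 110.2742

110.27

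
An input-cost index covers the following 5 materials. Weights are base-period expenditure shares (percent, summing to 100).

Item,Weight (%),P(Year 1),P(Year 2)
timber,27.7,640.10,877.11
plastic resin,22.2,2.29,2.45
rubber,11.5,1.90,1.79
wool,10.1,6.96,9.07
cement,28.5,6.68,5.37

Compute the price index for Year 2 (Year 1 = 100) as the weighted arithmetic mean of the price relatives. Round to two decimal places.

timber: 27.7 × (877.11/640.10) = 27.7 × 1.370270 = 37.9565
plastic resin: 22.2 × (2.45/2.29) = 22.2 × 1.069869 = 23.7511
rubber: 11.5 × (1.79/1.90) = 11.5 × 0.942105 = 10.8342
wool: 10.1 × (9.07/6.96) = 10.1 × 1.303161 = 13.1619
cement: 28.5 × (5.37/6.68) = 28.5 × 0.803892 = 22.9109
Index = Σ wᵢ·(p₁ᵢ/p₀ᵢ) = 37.9565 + 23.7511 + 10.8342 + 13.1619 + 22.9109 = 108.6146

108.61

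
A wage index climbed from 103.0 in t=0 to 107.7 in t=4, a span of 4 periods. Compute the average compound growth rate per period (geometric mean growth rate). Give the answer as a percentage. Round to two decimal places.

Growth factor = (107.7/103.0)^(1/4) = (1.045631)^(1/4) = 1.011218
Growth rate = 1.011218 − 1 = 0.011218 = 1.1218%

1.12%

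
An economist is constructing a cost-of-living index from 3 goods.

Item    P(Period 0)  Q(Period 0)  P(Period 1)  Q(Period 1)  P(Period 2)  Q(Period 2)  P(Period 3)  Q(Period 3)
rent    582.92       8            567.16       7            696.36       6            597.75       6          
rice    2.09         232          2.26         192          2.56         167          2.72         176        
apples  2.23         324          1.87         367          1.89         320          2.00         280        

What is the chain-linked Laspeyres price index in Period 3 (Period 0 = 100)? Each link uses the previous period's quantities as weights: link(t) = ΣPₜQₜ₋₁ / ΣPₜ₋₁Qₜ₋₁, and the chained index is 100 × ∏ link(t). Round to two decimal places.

Link Period 0→Period 1:
ΣP(Period 1)Q(Period 0) = 567.16×8 + 2.26×232 + 1.87×324 = 4537.28 + 524.32 + 605.88 = 5667.48
ΣP(Period 0)Q(Period 0) = 582.92×8 + 2.09×232 + 2.23×324 = 4663.36 + 484.88 + 722.52 = 5870.76
link = 5667.48/5870.76 = 0.965374
Link Period 1→Period 2:
ΣP(Period 2)Q(Period 1) = 696.36×7 + 2.56×192 + 1.89×367 = 4874.52 + 491.52 + 693.63 = 6059.67
ΣP(Period 1)Q(Period 1) = 567.16×7 + 2.26×192 + 1.87×367 = 3970.12 + 433.92 + 686.29 = 5090.33
link = 6059.67/5090.33 = 1.190428
Link Period 2→Period 3:
ΣP(Period 3)Q(Period 2) = 597.75×6 + 2.72×167 + 2.00×320 = 3586.5 + 454.24 + 640 = 4680.74
ΣP(Period 2)Q(Period 2) = 696.36×6 + 2.56×167 + 1.89×320 = 4178.16 + 427.52 + 604.8 = 5210.48
link = 4680.74/5210.48 = 0.898332
Chained index = 100 × 0.965374 × 1.190428 × 0.898332 = 103.2370

103.24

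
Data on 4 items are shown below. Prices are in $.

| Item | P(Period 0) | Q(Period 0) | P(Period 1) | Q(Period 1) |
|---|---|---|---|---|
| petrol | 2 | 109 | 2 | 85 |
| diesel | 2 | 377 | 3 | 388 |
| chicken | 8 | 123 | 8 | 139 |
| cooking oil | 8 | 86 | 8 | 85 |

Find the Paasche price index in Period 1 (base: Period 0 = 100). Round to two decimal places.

Paasche price index uses current-period quantities as weights.
ΣP(Period 1)·Q(Period 1) = 2×85 + 3×388 + 8×139 + 8×85 = 170 + 1164 + 1112 + 680 = 3126
ΣP(Period 0)·Q(Period 1) = 2×85 + 2×388 + 8×139 + 8×85 = 170 + 776 + 1112 + 680 = 2738
Index = 3126 / 2738 × 100 = 114.1709

114.17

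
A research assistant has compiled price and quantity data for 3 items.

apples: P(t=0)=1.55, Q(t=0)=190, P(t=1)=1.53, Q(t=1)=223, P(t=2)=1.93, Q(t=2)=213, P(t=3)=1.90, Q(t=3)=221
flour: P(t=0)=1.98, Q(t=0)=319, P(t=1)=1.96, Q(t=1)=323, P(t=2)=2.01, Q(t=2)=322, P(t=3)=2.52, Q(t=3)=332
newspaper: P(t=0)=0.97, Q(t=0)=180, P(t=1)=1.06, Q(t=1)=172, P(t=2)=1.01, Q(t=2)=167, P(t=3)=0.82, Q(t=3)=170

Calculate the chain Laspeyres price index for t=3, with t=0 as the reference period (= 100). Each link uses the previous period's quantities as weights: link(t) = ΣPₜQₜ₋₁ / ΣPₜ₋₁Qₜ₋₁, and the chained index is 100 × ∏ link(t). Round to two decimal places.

120.16

Link t=0→t=1:
ΣP(t=1)Q(t=0) = 1.53×190 + 1.96×319 + 1.06×180 = 290.7 + 625.24 + 190.8 = 1106.74
ΣP(t=0)Q(t=0) = 1.55×190 + 1.98×319 + 0.97×180 = 294.5 + 631.62 + 174.6 = 1100.72
link = 1106.74/1100.72 = 1.005469
Link t=1→t=2:
ΣP(t=2)Q(t=1) = 1.93×223 + 2.01×323 + 1.01×172 = 430.39 + 649.23 + 173.72 = 1253.34
ΣP(t=1)Q(t=1) = 1.53×223 + 1.96×323 + 1.06×172 = 341.19 + 633.08 + 182.32 = 1156.59
link = 1253.34/1156.59 = 1.083651
Link t=2→t=3:
ΣP(t=3)Q(t=2) = 1.90×213 + 2.52×322 + 0.82×167 = 404.7 + 811.44 + 136.94 = 1353.08
ΣP(t=2)Q(t=2) = 1.93×213 + 2.01×322 + 1.01×167 = 411.09 + 647.22 + 168.67 = 1226.98
link = 1353.08/1226.98 = 1.102773
Chained index = 100 × 1.005469 × 1.083651 × 1.102773 = 120.1557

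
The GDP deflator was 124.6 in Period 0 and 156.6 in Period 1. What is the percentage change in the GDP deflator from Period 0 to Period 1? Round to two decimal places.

Change = (156.6 − 124.6) / 124.6 × 100
       = 32.0 / 124.6 × 100 = 25.6822%

25.68%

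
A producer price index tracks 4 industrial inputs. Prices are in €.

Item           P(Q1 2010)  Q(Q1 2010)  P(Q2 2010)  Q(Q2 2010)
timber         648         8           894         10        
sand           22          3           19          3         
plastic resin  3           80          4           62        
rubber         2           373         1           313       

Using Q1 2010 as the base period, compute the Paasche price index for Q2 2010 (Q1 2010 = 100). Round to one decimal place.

129.9

Paasche price index uses current-period quantities as weights.
ΣP(Q2 2010)·Q(Q2 2010) = 894×10 + 19×3 + 4×62 + 1×313 = 8940 + 57 + 248 + 313 = 9558
ΣP(Q1 2010)·Q(Q2 2010) = 648×10 + 22×3 + 3×62 + 2×313 = 6480 + 66 + 186 + 626 = 7358
Index = 9558 / 7358 × 100 = 129.8994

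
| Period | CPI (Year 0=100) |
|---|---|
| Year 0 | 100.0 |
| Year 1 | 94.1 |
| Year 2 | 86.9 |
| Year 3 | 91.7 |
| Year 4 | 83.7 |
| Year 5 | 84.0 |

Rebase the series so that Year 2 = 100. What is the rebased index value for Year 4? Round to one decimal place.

96.3

Rebased(Year 4) = 83.7 / 86.9 × 100 = 96.3176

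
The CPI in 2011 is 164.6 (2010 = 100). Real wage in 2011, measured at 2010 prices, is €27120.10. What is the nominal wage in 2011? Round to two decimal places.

Nominal = Real × (Index/100) = 27120.10 × (164.6/100)
        = 27120.10 × 1.646 = 44639.6846

44639.68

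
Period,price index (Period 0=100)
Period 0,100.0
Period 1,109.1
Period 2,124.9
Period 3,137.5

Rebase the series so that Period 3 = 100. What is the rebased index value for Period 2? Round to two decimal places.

Rebased(Period 2) = 124.9 / 137.5 × 100 = 90.8364

90.84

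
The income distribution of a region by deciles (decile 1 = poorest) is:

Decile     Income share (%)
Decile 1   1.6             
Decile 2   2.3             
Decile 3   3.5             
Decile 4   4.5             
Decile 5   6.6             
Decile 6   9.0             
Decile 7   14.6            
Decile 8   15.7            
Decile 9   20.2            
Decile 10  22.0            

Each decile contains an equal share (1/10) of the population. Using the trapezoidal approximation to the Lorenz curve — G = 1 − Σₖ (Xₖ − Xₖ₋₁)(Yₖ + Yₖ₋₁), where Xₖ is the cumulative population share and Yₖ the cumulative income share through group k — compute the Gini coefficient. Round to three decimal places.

0.403

Cumulative income shares Yₖ: 0.0160, 0.0390, 0.0740, 0.1190, 0.1850, 0.2750, 0.4210, 0.5780, 0.7800, 1.0000
Σ (Xₖ−Xₖ₋₁)(Yₖ+Yₖ₋₁) = (1/10)(0.0160+0.0000) + (1/10)(0.0390+0.0160) + (1/10)(0.0740+0.0390) + (1/10)(0.1190+0.0740) + (1/10)(0.1850+0.1190) + (1/10)(0.2750+0.1850) + (1/10)(0.4210+0.2750) + (1/10)(0.5780+0.4210) + (1/10)(0.7800+0.5780) + (1/10)(1.0000+0.7800)
  = 0.0016 + 0.0055 + 0.0113 + 0.0193 + 0.0304 + 0.0460 + 0.0696 + 0.0999 + 0.1358 + 0.1780 = 0.5974
G = 1 − 0.5974 = 0.4026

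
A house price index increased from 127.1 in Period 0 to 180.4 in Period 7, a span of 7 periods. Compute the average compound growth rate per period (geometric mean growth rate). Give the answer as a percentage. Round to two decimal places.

Growth factor = (180.4/127.1)^(1/7) = (1.419355)^(1/7) = 1.051301
Growth rate = 1.051301 − 1 = 0.051301 = 5.1301%

5.13%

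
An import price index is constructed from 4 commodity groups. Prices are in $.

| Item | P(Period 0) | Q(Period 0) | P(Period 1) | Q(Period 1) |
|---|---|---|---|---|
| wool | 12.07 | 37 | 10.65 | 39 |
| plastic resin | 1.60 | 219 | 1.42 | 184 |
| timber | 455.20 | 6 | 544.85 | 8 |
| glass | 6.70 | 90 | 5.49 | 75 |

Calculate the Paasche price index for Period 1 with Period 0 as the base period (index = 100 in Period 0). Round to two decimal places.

110.96

Paasche price index uses current-period quantities as weights.
ΣP(Period 1)·Q(Period 1) = 10.65×39 + 1.42×184 + 544.85×8 + 5.49×75 = 415.35 + 261.28 + 4358.8 + 411.75 = 5447.18
ΣP(Period 0)·Q(Period 1) = 12.07×39 + 1.60×184 + 455.20×8 + 6.70×75 = 470.73 + 294.4 + 3641.6 + 502.5 = 4909.23
Index = 5447.18 / 4909.23 × 100 = 110.9579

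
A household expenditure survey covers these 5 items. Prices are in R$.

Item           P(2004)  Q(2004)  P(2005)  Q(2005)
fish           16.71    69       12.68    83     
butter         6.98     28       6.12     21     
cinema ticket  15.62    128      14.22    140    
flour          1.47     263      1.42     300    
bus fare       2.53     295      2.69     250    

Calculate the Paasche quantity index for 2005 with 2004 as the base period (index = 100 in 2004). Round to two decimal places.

105.87

Paasche quantity index uses current-period prices as weights.
ΣP(2005)·Q(2005) = 12.68×83 + 6.12×21 + 14.22×140 + 1.42×300 + 2.69×250 = 1052.44 + 128.52 + 1990.8 + 426 + 672.5 = 4270.26
ΣP(2005)·Q(2004) = 12.68×69 + 6.12×28 + 14.22×128 + 1.42×263 + 2.69×295 = 874.92 + 171.36 + 1820.16 + 373.46 + 793.55 = 4033.45
Index = 4270.26 / 4033.45 × 100 = 105.8712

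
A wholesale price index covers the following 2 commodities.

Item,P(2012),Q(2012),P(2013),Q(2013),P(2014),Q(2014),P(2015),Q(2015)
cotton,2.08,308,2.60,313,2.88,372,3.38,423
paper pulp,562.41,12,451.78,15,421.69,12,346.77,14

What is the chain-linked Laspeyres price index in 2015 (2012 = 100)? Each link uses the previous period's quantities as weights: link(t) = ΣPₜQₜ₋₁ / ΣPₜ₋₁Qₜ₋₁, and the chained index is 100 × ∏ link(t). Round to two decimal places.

70.84

Link 2012→2013:
ΣP(2013)Q(2012) = 2.60×308 + 451.78×12 = 800.8 + 5421.36 = 6222.16
ΣP(2012)Q(2012) = 2.08×308 + 562.41×12 = 640.64 + 6748.92 = 7389.56
link = 6222.16/7389.56 = 0.842020
Link 2013→2014:
ΣP(2014)Q(2013) = 2.88×313 + 421.69×15 = 901.44 + 6325.35 = 7226.79
ΣP(2013)Q(2013) = 2.60×313 + 451.78×15 = 813.8 + 6776.7 = 7590.5
link = 7226.79/7590.5 = 0.952084
Link 2014→2015:
ΣP(2015)Q(2014) = 3.38×372 + 346.77×12 = 1257.36 + 4161.24 = 5418.6
ΣP(2014)Q(2014) = 2.88×372 + 421.69×12 = 1071.36 + 5060.28 = 6131.64
link = 5418.6/6131.64 = 0.883711
Chained index = 100 × 0.842020 × 0.952084 × 0.883711 = 70.8448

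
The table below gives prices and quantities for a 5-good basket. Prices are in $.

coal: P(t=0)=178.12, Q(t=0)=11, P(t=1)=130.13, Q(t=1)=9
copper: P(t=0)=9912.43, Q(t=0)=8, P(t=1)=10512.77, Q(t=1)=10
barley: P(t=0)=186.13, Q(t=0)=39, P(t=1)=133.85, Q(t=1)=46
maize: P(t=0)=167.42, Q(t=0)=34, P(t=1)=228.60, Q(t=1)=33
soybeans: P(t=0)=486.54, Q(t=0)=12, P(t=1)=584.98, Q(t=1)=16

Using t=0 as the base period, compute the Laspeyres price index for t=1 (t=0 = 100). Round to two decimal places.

105.49

Laspeyres price index uses base-period quantities as weights.
ΣP(t=1)·Q(t=0) = 130.13×11 + 10512.77×8 + 133.85×39 + 228.60×34 + 584.98×12 = 1431.43 + 84102.16 + 5220.15 + 7772.4 + 7019.76 = 105545.9
ΣP(t=0)·Q(t=0) = 178.12×11 + 9912.43×8 + 186.13×39 + 167.42×34 + 486.54×12 = 1959.32 + 79299.44 + 7259.07 + 5692.28 + 5838.48 = 100048.59
Index = 105545.9 / 100048.59 × 100 = 105.4946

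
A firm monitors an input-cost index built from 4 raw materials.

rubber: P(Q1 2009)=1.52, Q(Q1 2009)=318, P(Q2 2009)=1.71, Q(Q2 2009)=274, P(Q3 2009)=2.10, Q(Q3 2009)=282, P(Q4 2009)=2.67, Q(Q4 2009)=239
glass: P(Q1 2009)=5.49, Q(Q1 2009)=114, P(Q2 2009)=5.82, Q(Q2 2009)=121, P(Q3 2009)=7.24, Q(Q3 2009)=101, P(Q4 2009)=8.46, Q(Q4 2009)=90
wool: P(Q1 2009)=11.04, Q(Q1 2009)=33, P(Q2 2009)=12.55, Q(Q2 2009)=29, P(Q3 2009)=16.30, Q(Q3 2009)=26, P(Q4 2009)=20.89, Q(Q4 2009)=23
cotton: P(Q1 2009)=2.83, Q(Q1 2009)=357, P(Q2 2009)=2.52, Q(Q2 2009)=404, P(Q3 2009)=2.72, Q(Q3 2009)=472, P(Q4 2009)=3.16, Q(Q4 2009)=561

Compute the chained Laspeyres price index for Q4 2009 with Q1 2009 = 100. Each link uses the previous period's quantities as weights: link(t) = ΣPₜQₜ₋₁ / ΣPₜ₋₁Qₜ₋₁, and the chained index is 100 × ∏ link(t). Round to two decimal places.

Link Q1 2009→Q2 2009:
ΣP(Q2 2009)Q(Q1 2009) = 1.71×318 + 5.82×114 + 12.55×33 + 2.52×357 = 543.78 + 663.48 + 414.15 + 899.64 = 2521.05
ΣP(Q1 2009)Q(Q1 2009) = 1.52×318 + 5.49×114 + 11.04×33 + 2.83×357 = 483.36 + 625.86 + 364.32 + 1010.31 = 2483.85
link = 2521.05/2483.85 = 1.014977
Link Q2 2009→Q3 2009:
ΣP(Q3 2009)Q(Q2 2009) = 2.10×274 + 7.24×121 + 16.30×29 + 2.72×404 = 575.4 + 876.04 + 472.7 + 1098.88 = 3023.02
ΣP(Q2 2009)Q(Q2 2009) = 1.71×274 + 5.82×121 + 12.55×29 + 2.52×404 = 468.54 + 704.22 + 363.95 + 1018.08 = 2554.79
link = 3023.02/2554.79 = 1.183275
Link Q3 2009→Q4 2009:
ΣP(Q4 2009)Q(Q3 2009) = 2.67×282 + 8.46×101 + 20.89×26 + 3.16×472 = 752.94 + 854.46 + 543.14 + 1491.52 = 3642.06
ΣP(Q3 2009)Q(Q3 2009) = 2.10×282 + 7.24×101 + 16.30×26 + 2.72×472 = 592.2 + 731.24 + 423.8 + 1283.84 = 3031.08
link = 3642.06/3031.08 = 1.201572
Chained index = 100 × 1.014977 × 1.183275 × 1.201572 = 144.3084

144.31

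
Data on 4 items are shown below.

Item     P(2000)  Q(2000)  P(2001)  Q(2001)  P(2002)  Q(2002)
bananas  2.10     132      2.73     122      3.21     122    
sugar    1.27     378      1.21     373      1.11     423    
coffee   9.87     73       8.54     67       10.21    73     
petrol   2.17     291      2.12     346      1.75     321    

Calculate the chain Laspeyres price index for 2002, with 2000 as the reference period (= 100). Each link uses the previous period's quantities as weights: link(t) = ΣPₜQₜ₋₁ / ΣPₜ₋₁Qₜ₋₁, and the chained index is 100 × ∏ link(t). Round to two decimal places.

97.81

Link 2000→2001:
ΣP(2001)Q(2000) = 2.73×132 + 1.21×378 + 8.54×73 + 2.12×291 = 360.36 + 457.38 + 623.42 + 616.92 = 2058.08
ΣP(2000)Q(2000) = 2.10×132 + 1.27×378 + 9.87×73 + 2.17×291 = 277.2 + 480.06 + 720.51 + 631.47 = 2109.24
link = 2058.08/2109.24 = 0.975745
Link 2001→2002:
ΣP(2002)Q(2001) = 3.21×122 + 1.11×373 + 10.21×67 + 1.75×346 = 391.62 + 414.03 + 684.07 + 605.5 = 2095.22
ΣP(2001)Q(2001) = 2.73×122 + 1.21×373 + 8.54×67 + 2.12×346 = 333.06 + 451.33 + 572.18 + 733.52 = 2090.09
link = 2095.22/2090.09 = 1.002454
Chained index = 100 × 0.975745 × 1.002454 = 97.8140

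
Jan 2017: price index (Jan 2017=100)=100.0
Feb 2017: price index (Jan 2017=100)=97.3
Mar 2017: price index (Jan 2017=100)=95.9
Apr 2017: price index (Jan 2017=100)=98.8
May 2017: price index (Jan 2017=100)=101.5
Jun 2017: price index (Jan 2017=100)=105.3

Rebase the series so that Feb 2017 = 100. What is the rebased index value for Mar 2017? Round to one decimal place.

98.6

Rebased(Mar 2017) = 95.9 / 97.3 × 100 = 98.5612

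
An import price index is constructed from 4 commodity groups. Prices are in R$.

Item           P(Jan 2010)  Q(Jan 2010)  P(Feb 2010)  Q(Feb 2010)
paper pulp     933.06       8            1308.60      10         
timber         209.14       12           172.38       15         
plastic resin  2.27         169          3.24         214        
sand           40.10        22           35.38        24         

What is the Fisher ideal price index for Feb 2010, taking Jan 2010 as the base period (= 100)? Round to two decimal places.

123.52

Laspeyres component (base-period weights):
ΣP(Feb 2010)Q(Jan 2010) = 1308.60×8 + 172.38×12 + 3.24×169 + 35.38×22 = 10468.8 + 2068.56 + 547.56 + 778.36 = 13863.28
ΣP(Jan 2010)Q(Jan 2010) = 933.06×8 + 209.14×12 + 2.27×169 + 40.10×22 = 7464.48 + 2509.68 + 383.63 + 882.2 = 11239.99
L = 13863.28 / 11239.99 × 100 = 123.3389
Paasche component (current-period weights):
ΣP(Feb 2010)Q(Feb 2010) = 1308.60×10 + 172.38×15 + 3.24×214 + 35.38×24 = 13086 + 2585.7 + 693.36 + 849.12 = 17214.18
ΣP(Jan 2010)Q(Feb 2010) = 933.06×10 + 209.14×15 + 2.27×214 + 40.10×24 = 9330.6 + 3137.1 + 485.78 + 962.4 = 13915.88
P = 17214.18 / 13915.88 × 100 = 123.7017
Fisher = √(L × P) = √(123.3389 × 123.7017) = 123.5202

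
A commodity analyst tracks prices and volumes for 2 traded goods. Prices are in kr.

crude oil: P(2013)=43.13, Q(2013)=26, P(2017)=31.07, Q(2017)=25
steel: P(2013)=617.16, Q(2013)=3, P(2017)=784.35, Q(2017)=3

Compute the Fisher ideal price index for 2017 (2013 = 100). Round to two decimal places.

Laspeyres component (base-period weights):
ΣP(2017)Q(2013) = 31.07×26 + 784.35×3 = 807.82 + 2353.05 = 3160.87
ΣP(2013)Q(2013) = 43.13×26 + 617.16×3 = 1121.38 + 1851.48 = 2972.86
L = 3160.87 / 2972.86 × 100 = 106.3242
Paasche component (current-period weights):
ΣP(2017)Q(2017) = 31.07×25 + 784.35×3 = 776.75 + 2353.05 = 3129.8
ΣP(2013)Q(2017) = 43.13×25 + 617.16×3 = 1078.25 + 1851.48 = 2929.73
P = 3129.8 / 2929.73 × 100 = 106.8290
Fisher = √(L × P) = √(106.3242 × 106.8290) = 106.5763

106.58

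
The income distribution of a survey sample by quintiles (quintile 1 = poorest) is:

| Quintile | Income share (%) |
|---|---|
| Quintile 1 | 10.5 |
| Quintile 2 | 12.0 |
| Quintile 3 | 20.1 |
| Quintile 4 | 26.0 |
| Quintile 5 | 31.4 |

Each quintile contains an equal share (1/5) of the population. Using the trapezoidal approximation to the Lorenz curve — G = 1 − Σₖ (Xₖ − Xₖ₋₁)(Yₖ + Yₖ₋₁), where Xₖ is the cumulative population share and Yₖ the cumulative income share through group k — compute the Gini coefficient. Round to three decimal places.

Cumulative income shares Yₖ: 0.1050, 0.2250, 0.4260, 0.6860, 1.0000
Σ (Xₖ−Xₖ₋₁)(Yₖ+Yₖ₋₁) = (1/5)(0.1050+0.0000) + (1/5)(0.2250+0.1050) + (1/5)(0.4260+0.2250) + (1/5)(0.6860+0.4260) + (1/5)(1.0000+0.6860)
  = 0.0210 + 0.0660 + 0.1302 + 0.2224 + 0.3372 = 0.7768
G = 1 − 0.7768 = 0.2232

0.223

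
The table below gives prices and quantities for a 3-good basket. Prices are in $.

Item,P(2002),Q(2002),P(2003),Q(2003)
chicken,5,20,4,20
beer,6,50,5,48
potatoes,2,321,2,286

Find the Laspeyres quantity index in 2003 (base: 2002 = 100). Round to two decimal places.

92.13

Laspeyres quantity index uses base-period prices as weights.
ΣP(2002)·Q(2003) = 5×20 + 6×48 + 2×286 = 100 + 288 + 572 = 960
ΣP(2002)·Q(2002) = 5×20 + 6×50 + 2×321 = 100 + 300 + 642 = 1042
Index = 960 / 1042 × 100 = 92.1305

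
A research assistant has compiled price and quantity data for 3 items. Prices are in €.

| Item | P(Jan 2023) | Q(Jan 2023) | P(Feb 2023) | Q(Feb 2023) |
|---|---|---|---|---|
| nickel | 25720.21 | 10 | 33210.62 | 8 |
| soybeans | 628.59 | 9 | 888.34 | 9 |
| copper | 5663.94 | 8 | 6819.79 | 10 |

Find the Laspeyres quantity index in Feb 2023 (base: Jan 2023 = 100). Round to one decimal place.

87.0

Laspeyres quantity index uses base-period prices as weights.
ΣP(Jan 2023)·Q(Feb 2023) = 25720.21×8 + 628.59×9 + 5663.94×10 = 205761.68 + 5657.31 + 56639.4 = 268058.39
ΣP(Jan 2023)·Q(Jan 2023) = 25720.21×10 + 628.59×9 + 5663.94×8 = 257202.1 + 5657.31 + 45311.52 = 308170.93
Index = 268058.39 / 308170.93 × 100 = 86.9837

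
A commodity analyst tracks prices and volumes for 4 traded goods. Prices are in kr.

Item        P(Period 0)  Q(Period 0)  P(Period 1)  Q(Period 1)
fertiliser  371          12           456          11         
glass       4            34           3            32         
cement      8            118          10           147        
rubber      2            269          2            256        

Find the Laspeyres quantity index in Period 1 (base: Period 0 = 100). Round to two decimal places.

97.15

Laspeyres quantity index uses base-period prices as weights.
ΣP(Period 0)·Q(Period 1) = 371×11 + 4×32 + 8×147 + 2×256 = 4081 + 128 + 1176 + 512 = 5897
ΣP(Period 0)·Q(Period 0) = 371×12 + 4×34 + 8×118 + 2×269 = 4452 + 136 + 944 + 538 = 6070
Index = 5897 / 6070 × 100 = 97.1499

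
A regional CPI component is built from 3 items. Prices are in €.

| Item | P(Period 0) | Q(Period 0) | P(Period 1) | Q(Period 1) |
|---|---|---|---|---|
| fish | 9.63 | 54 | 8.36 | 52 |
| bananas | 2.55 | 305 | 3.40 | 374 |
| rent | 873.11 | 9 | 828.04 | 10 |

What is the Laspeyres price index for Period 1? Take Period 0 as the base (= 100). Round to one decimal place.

Laspeyres price index uses base-period quantities as weights.
ΣP(Period 1)·Q(Period 0) = 8.36×54 + 3.40×305 + 828.04×9 = 451.44 + 1037 + 7452.36 = 8940.8
ΣP(Period 0)·Q(Period 0) = 9.63×54 + 2.55×305 + 873.11×9 = 520.02 + 777.75 + 7857.99 = 9155.76
Index = 8940.8 / 9155.76 × 100 = 97.6522

97.7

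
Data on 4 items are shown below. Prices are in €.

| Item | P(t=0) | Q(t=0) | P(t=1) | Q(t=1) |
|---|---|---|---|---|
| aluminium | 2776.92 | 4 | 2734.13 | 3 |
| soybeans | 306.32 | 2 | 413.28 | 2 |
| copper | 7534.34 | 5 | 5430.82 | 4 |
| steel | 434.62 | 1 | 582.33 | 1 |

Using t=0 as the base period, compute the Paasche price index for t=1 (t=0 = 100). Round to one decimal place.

Paasche price index uses current-period quantities as weights.
ΣP(t=1)·Q(t=1) = 2734.13×3 + 413.28×2 + 5430.82×4 + 582.33×1 = 8202.39 + 826.56 + 21723.28 + 582.33 = 31334.56
ΣP(t=0)·Q(t=1) = 2776.92×3 + 306.32×2 + 7534.34×4 + 434.62×1 = 8330.76 + 612.64 + 30137.36 + 434.62 = 39515.38
Index = 31334.56 / 39515.38 × 100 = 79.2971

79.3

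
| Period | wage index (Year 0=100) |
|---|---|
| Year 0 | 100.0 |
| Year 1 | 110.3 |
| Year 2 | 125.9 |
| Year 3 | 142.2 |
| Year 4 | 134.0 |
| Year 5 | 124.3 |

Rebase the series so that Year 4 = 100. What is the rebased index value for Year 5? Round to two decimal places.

92.76

Rebased(Year 5) = 124.3 / 134.0 × 100 = 92.7612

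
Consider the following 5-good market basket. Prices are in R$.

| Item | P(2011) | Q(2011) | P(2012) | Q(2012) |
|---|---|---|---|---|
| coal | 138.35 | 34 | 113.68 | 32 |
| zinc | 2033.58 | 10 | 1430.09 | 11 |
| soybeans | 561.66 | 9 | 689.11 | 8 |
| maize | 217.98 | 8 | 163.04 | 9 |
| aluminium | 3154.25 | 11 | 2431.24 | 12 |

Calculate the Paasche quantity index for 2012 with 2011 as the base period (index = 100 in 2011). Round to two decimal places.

Paasche quantity index uses current-period prices as weights.
ΣP(2012)·Q(2012) = 113.68×32 + 1430.09×11 + 689.11×8 + 163.04×9 + 2431.24×12 = 3637.76 + 15730.99 + 5512.88 + 1467.36 + 29174.88 = 55523.87
ΣP(2012)·Q(2011) = 113.68×34 + 1430.09×10 + 689.11×9 + 163.04×8 + 2431.24×11 = 3865.12 + 14300.9 + 6201.99 + 1304.32 + 26743.64 = 52415.97
Index = 55523.87 / 52415.97 × 100 = 105.9293

105.93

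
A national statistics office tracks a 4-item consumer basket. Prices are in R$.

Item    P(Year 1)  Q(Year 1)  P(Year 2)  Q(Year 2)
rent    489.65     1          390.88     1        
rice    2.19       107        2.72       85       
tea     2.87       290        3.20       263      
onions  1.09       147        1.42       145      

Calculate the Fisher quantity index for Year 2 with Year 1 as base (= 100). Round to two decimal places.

Laspeyres component (base-period weights):
ΣP(Year 1)Q(Year 2) = 489.65×1 + 2.19×85 + 2.87×263 + 1.09×145 = 489.65 + 186.15 + 754.81 + 158.05 = 1588.66
ΣP(Year 1)Q(Year 1) = 489.65×1 + 2.19×107 + 2.87×290 + 1.09×147 = 489.65 + 234.33 + 832.3 + 160.23 = 1716.51
L = 1588.66 / 1716.51 × 100 = 92.5517
Paasche component (current-period weights):
ΣP(Year 2)Q(Year 2) = 390.88×1 + 2.72×85 + 3.20×263 + 1.42×145 = 390.88 + 231.2 + 841.6 + 205.9 = 1669.58
ΣP(Year 2)Q(Year 1) = 390.88×1 + 2.72×107 + 3.20×290 + 1.42×147 = 390.88 + 291.04 + 928 + 208.74 = 1818.66
P = 1669.58 / 1818.66 × 100 = 91.8028
Fisher = √(L × P) = √(92.5517 × 91.8028) = 92.1765

92.18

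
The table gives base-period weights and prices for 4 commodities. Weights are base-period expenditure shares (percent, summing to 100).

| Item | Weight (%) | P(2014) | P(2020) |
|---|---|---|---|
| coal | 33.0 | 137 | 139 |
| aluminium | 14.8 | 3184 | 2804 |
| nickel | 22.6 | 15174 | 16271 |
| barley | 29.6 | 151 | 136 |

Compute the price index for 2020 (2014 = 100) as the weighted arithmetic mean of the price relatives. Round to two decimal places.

coal: 33.0 × (139/137) = 33.0 × 1.014599 = 33.4818
aluminium: 14.8 × (2804/3184) = 14.8 × 0.880653 = 13.0337
nickel: 22.6 × (16271/15174) = 22.6 × 1.072295 = 24.2339
barley: 29.6 × (136/151) = 29.6 × 0.900662 = 26.6596
Index = Σ wᵢ·(p₁ᵢ/p₀ᵢ) = 33.4818 + 13.0337 + 24.2339 + 26.6596 = 97.4089

97.41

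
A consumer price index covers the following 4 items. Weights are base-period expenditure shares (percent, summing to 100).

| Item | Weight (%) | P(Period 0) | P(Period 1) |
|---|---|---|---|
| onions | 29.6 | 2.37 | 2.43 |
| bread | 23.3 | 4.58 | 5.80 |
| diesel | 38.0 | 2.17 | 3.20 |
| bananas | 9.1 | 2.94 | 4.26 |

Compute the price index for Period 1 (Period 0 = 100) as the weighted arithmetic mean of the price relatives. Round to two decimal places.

129.08

onions: 29.6 × (2.43/2.37) = 29.6 × 1.025316 = 30.3494
bread: 23.3 × (5.80/4.58) = 23.3 × 1.266376 = 29.5066
diesel: 38.0 × (3.20/2.17) = 38.0 × 1.474654 = 56.0369
bananas: 9.1 × (4.26/2.94) = 9.1 × 1.448980 = 13.1857
Index = Σ wᵢ·(p₁ᵢ/p₀ᵢ) = 30.3494 + 29.5066 + 56.0369 + 13.1857 = 129.0785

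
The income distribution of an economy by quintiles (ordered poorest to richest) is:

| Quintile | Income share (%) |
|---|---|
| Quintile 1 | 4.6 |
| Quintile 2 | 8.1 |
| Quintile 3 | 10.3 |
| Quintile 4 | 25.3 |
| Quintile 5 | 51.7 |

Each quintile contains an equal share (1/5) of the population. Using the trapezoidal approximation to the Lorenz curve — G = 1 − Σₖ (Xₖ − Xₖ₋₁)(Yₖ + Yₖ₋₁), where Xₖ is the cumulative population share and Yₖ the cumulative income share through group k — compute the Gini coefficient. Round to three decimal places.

Cumulative income shares Yₖ: 0.0460, 0.1270, 0.2300, 0.4830, 1.0000
Σ (Xₖ−Xₖ₋₁)(Yₖ+Yₖ₋₁) = (1/5)(0.0460+0.0000) + (1/5)(0.1270+0.0460) + (1/5)(0.2300+0.1270) + (1/5)(0.4830+0.2300) + (1/5)(1.0000+0.4830)
  = 0.0092 + 0.0346 + 0.0714 + 0.1426 + 0.2966 = 0.5544
G = 1 − 0.5544 = 0.4456

0.446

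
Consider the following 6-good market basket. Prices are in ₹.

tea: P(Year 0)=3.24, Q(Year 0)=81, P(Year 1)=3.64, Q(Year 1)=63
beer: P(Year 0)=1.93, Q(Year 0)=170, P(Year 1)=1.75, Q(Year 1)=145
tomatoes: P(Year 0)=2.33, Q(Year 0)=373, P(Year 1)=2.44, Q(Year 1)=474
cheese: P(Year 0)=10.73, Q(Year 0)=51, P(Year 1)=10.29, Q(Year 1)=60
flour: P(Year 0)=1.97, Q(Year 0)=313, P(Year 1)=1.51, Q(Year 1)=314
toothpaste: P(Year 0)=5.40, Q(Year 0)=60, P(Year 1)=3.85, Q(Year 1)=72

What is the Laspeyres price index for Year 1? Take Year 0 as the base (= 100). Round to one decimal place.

Laspeyres price index uses base-period quantities as weights.
ΣP(Year 1)·Q(Year 0) = 3.64×81 + 1.75×170 + 2.44×373 + 10.29×51 + 1.51×313 + 3.85×60 = 294.84 + 297.5 + 910.12 + 524.79 + 472.63 + 231 = 2730.88
ΣP(Year 0)·Q(Year 0) = 3.24×81 + 1.93×170 + 2.33×373 + 10.73×51 + 1.97×313 + 5.40×60 = 262.44 + 328.1 + 869.09 + 547.23 + 616.61 + 324 = 2947.47
Index = 2730.88 / 2947.47 × 100 = 92.6517

92.7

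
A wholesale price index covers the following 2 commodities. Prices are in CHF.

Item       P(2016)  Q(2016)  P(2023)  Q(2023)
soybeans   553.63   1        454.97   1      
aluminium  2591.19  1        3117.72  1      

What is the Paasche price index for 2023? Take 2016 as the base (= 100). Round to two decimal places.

113.61

Paasche price index uses current-period quantities as weights.
ΣP(2023)·Q(2023) = 454.97×1 + 3117.72×1 = 454.97 + 3117.72 = 3572.69
ΣP(2016)·Q(2023) = 553.63×1 + 2591.19×1 = 553.63 + 2591.19 = 3144.82
Index = 3572.69 / 3144.82 × 100 = 113.6055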